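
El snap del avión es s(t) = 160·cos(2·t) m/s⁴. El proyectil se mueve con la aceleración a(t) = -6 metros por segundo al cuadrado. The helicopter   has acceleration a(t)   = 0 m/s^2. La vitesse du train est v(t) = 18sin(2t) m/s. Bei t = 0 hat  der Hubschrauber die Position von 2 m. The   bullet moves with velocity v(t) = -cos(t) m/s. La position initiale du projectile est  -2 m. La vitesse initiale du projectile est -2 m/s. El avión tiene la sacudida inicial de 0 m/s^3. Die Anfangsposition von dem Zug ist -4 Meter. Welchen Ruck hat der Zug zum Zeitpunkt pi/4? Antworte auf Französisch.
Pour résoudre ceci, nous devons prendre 2 dérivées de notre équation de la vitesse v(t) = 18·sin(2·t). En dérivant la vitesse, nous obtenons l'accélération: a(t) = 36·cos(2·t). La dérivée de l'accélération donne le jerk: j(t) = -72·sin(2·t). De l'équation du jerk j(t) = -72·sin(2·t), nous substituons t = pi/4 pour obtenir j = -72.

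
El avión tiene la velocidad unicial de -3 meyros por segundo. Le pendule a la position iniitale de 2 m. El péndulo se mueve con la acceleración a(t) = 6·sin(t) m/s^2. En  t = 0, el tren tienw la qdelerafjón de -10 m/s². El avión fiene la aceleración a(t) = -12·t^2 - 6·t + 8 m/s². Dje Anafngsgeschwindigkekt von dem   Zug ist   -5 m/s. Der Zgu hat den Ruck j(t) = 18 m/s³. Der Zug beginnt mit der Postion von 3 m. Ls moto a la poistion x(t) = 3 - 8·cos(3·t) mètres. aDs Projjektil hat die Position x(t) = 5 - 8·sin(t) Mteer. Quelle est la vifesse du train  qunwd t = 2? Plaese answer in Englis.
We need to integrate our jerk equation j(t) = 18 2 times. Finding the antiderivative of j(t) and using a(0) = -10: a(t) = 18·t - 10. Finding the integral of a(t) and using v(0) = -5: v(t) = 9·t^2 - 10·t - 5. From the given velocity equation v(t) = 9·t^2 - 10·t - 5, we substitute t = 2 to get v = 11.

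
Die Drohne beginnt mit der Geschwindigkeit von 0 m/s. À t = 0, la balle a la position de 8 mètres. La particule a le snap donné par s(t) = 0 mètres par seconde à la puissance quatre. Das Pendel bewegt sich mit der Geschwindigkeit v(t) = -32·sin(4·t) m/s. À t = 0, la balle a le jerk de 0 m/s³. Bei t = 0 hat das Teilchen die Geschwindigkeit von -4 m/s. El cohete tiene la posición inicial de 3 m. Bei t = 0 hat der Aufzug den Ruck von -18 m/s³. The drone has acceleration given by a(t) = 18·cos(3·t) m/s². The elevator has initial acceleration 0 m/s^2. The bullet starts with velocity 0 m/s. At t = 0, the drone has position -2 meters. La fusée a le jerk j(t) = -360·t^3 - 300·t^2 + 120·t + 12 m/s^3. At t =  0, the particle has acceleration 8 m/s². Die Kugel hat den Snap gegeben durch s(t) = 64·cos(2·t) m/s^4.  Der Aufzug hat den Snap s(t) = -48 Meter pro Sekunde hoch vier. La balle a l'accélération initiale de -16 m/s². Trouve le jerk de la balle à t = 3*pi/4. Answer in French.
Nous devons trouver l'intégrale de notre équation du snap s(t) = 64·cos(2·t) 1 fois. La primitive du snap, avec j(0) = 0, donne le jerk: j(t) = 32·sin(2·t). Nous avons le jerk j(t) = 32·sin(2·t). En substituant t = 3*pi/4: j(3*pi/4) = -32.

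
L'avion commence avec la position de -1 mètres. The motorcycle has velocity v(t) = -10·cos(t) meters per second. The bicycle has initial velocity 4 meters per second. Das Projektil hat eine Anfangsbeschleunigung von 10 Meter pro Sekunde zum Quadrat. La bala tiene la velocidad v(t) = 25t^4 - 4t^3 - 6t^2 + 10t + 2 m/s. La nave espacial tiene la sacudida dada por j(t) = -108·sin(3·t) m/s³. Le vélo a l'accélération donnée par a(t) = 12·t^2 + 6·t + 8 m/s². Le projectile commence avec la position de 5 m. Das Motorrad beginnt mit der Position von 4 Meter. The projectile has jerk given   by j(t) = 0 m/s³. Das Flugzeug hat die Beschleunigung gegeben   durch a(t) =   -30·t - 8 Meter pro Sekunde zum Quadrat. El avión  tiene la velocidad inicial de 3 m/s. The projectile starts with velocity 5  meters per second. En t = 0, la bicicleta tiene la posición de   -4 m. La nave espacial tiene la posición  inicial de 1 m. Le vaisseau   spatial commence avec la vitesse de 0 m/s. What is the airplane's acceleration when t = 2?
We have acceleration a(t) = -30·t - 8. Substituting t = 2: a(2) = -68.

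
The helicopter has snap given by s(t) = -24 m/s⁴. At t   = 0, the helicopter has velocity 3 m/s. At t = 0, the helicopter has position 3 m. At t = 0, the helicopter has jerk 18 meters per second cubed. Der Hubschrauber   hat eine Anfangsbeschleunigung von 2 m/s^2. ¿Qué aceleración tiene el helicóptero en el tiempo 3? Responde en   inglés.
Starting from snap s(t) = -24, we take 2 integrals. Finding the antiderivative of s(t) and using j(0) = 18: j(t) = 18 - 24·t. The integral of jerk, with a(0) = 2, gives acceleration: a(t) = -12·t^2 + 18·t + 2. We have acceleration a(t) = -12·t^2 + 18·t + 2. Substituting t = 3: a(3) = -52.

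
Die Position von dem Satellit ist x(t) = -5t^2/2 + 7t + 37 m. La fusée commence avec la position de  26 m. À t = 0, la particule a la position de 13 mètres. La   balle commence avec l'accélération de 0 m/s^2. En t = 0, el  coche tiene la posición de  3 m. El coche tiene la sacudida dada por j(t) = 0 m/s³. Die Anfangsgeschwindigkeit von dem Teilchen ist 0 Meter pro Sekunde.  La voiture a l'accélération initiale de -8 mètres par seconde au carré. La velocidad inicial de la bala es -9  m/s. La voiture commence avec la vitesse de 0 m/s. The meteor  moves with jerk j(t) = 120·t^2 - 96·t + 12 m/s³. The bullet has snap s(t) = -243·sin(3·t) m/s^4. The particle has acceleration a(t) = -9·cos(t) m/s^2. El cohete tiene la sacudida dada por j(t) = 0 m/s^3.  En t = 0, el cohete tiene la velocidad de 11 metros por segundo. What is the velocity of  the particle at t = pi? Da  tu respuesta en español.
Para resolver esto, necesitamos tomar 1 integral de nuestra ecuación de la aceleración a(t) = -9·cos(t). La antiderivada de la aceleración, con v(0) = 0, da la velocidad: v(t) = -9·sin(t). De la ecuación de la velocidad v(t) = -9·sin(t), sustituimos t = pi para obtener v = 0.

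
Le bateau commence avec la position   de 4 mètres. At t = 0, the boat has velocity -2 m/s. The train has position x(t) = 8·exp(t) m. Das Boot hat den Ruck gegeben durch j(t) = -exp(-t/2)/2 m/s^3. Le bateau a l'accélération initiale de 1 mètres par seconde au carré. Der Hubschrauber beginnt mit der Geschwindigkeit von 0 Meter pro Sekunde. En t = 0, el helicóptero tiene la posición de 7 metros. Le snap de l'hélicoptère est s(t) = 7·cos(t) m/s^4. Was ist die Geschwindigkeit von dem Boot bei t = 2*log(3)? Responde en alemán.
Ausgehend von dem Ruck j(t) = -exp(-t/2)/2, nehmen wir 2 Integrale. Das Integral von dem Ruck, mit a(0) = 1, ergibt die Beschleunigung: a(t) = exp(-t/2). Das Integral von der Beschleunigung, mit v(0) = -2, ergibt die Geschwindigkeit: v(t) = -2·exp(-t/2). Mit v(t) = -2·exp(-t/2) und Einsetzen von t = 2*log(3), finden wir v = -2/3.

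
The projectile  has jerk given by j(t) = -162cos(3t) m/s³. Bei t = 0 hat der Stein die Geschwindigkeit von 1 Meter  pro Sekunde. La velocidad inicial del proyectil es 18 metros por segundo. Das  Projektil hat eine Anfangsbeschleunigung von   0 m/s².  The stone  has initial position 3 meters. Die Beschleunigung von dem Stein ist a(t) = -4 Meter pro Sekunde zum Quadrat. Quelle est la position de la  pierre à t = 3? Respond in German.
Wir müssen die Stammfunktion unserer Gleichung für die Beschleunigung a(t) = -4 2-mal finden. Das Integral von der Beschleunigung, mit v(0) = 1, ergibt die Geschwindigkeit: v(t) = 1 - 4·t. Die Stammfunktion von der Geschwindigkeit ist die Position. Mit x(0) = 3 erhalten wir x(t) = -2·t^2 + t + 3. Mit x(t) = -2·t^2 + t + 3 und Einsetzen von t = 3, finden wir x = -12.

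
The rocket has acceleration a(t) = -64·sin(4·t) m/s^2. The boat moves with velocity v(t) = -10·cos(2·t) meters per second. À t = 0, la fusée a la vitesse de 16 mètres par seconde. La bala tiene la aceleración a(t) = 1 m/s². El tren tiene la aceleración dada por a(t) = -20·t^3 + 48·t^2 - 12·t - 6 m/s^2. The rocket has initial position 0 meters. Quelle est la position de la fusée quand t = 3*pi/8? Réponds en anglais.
To find the answer, we compute 2 integrals of a(t) = -64·sin(4·t). Finding the integral of a(t) and using v(0) = 16: v(t) = 16·cos(4·t). The antiderivative of velocity, with x(0) = 0, gives position: x(t) = 4·sin(4·t). Using x(t) = 4·sin(4·t) and substituting t = 3*pi/8, we find x = -4.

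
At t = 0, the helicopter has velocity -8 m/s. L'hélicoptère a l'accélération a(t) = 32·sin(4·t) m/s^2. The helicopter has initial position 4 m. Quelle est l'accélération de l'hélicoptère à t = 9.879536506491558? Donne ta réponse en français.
Nous avons l'accélération a(t) = 32·sin(4·t). En substituant t = 9.879536506491558: a(9.879536506491558) = 31.0191001137543.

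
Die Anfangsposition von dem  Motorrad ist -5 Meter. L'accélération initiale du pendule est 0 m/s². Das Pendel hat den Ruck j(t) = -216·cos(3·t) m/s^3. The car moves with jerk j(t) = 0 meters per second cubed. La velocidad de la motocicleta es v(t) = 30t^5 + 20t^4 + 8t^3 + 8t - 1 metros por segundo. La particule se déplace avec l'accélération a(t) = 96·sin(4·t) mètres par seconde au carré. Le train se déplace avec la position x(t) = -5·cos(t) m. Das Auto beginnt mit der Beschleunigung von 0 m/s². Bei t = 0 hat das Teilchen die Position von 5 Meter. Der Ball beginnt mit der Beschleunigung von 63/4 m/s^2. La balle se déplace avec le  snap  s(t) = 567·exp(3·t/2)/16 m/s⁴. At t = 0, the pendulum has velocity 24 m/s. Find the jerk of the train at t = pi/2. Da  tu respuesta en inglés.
Starting from position x(t) = -5·cos(t), we take 3 derivatives. The derivative of position gives velocity: v(t) = 5·sin(t). Taking d/dt of v(t), we find a(t) = 5·cos(t). The derivative of acceleration gives jerk: j(t) = -5·sin(t). Using j(t) = -5·sin(t) and substituting t = pi/2, we find j = -5.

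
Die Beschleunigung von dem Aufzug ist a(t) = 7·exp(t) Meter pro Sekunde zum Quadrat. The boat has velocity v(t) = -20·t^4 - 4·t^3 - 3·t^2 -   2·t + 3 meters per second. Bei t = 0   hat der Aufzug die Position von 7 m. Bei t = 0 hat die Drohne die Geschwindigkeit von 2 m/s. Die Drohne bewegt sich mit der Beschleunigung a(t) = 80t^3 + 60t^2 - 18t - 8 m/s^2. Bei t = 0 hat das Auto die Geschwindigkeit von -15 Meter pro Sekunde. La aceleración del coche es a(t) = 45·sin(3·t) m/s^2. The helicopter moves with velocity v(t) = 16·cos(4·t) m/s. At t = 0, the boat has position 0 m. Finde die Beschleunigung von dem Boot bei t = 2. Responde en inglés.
To solve this, we need to take 1 derivative of our velocity equation v(t) = -20·t^4 - 4·t^3 - 3·t^2 - 2·t + 3. Differentiating velocity, we get acceleration: a(t) = -80·t^3 - 12·t^2 - 6·t - 2. Using a(t) = -80·t^3 - 12·t^2 - 6·t - 2 and substituting t = 2, we find a = -702.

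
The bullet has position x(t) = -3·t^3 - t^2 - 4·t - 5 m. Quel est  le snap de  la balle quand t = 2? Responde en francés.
En partant de la position x(t) = -3·t^3 - t^2 - 4·t - 5, nous prenons 4 dérivées. La dérivée de la position donne la vitesse: v(t) = -9·t^2 - 2·t - 4. La dérivée de la vitesse donne l'accélération: a(t) = -18·t - 2. En prenant d/dt de a(t), nous trouvons j(t) = -18. En prenant d/dt de j(t), nous trouvons s(t) = 0. Nous avons le snap s(t) = 0. En substituant t = 2: s(2) = 0.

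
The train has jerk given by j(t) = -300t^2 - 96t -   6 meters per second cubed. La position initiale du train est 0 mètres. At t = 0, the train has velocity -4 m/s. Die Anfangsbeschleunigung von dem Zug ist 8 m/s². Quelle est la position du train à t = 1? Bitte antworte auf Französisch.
Nous devons trouver la primitive de notre équation du jerk j(t) = -300·t^2 - 96·t - 6 3 fois. En prenant ∫j(t)dt et en appliquant a(0) = 8, nous trouvons a(t) = -100·t^3 - 48·t^2 - 6·t + 8. En intégrant l'accélération et en utilisant la condition initiale v(0) = -4, nous obtenons v(t) = -25·t^4 - 16·t^3 - 3·t^2 + 8·t - 4. En intégrant la vitesse et en utilisant la condition initiale x(0) = 0, nous obtenons x(t) = -5·t^5 - 4·t^4 - t^3 + 4·t^2 - 4·t. De l'équation de la position x(t) = -5·t^5 - 4·t^4 - t^3 + 4·t^2 - 4·t, nous substituons t = 1 pour obtenir x = -10.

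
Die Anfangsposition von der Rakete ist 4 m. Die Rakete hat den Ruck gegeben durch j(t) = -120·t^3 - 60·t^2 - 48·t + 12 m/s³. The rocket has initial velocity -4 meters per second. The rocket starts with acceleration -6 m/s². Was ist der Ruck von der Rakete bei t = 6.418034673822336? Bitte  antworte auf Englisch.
We have jerk j(t) = -120·t^3 - 60·t^2 - 48·t + 12. Substituting t = 6.418034673822336: j(6.418034673822336) = -34491.4979737690.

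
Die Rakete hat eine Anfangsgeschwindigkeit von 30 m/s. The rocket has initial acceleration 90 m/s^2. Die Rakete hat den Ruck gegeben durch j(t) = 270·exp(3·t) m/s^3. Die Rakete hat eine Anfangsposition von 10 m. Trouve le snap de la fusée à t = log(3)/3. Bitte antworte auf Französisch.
Pour résoudre ceci, nous devons prendre 1 dérivée de notre équation du jerk j(t) = 270·exp(3·t). En prenant d/dt de j(t), nous trouvons s(t) = 810·exp(3·t). De l'équation du snap s(t) = 810·exp(3·t), nous substituons t = log(3)/3 pour obtenir s = 2430.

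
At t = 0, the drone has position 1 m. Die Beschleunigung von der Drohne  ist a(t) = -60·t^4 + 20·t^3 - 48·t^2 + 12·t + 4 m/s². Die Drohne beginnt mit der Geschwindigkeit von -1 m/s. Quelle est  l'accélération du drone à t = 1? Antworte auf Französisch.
Nous avons l'accélération a(t) = -60·t^4 + 20·t^3 - 48·t^2 + 12·t + 4. En substituant t = 1: a(1) = -72.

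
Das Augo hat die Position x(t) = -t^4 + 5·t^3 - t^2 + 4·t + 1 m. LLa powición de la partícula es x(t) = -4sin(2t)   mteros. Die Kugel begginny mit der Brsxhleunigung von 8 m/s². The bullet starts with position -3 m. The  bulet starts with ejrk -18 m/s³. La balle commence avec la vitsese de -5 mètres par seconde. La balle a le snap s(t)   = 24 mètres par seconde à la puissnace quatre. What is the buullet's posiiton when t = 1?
To find the answer, we compute 4 antiderivatives of s(t) = 24. Finding the integral of s(t) and using j(0) = -18: j(t) = 24·t - 18. The integral of jerk, with a(0) = 8, gives acceleration: a(t) = 12·t^2 - 18·t + 8. Finding the antiderivative of a(t) and using v(0) = -5: v(t) = 4·t^3 - 9·t^2 + 8·t - 5. Finding the antiderivative of v(t) and using x(0) = -3: x(t) = t^4 - 3·t^3 + 4·t^2 - 5·t - 3. Using x(t) = t^4 - 3·t^3 + 4·t^2 - 5·t - 3 and substituting t = 1, we find x = -6.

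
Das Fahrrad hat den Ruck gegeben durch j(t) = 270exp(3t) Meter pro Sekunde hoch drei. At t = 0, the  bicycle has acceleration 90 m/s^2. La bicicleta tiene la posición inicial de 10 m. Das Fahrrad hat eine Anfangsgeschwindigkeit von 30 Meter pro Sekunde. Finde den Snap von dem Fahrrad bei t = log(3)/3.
Wir müssen unsere Gleichung für den Ruck j(t) = 270·exp(3·t) 1-mal ableiten. Durch Ableiten von dem Ruck erhalten wir den Snap: s(t) = 810·exp(3·t). Mit s(t) = 810·exp(3·t) und Einsetzen von t = log(3)/3, finden wir s = 2430.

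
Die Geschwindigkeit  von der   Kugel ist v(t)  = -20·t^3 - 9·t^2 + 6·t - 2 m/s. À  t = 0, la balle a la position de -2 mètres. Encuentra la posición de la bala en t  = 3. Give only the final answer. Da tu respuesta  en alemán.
Die Position bei t = 3 ist x = -467.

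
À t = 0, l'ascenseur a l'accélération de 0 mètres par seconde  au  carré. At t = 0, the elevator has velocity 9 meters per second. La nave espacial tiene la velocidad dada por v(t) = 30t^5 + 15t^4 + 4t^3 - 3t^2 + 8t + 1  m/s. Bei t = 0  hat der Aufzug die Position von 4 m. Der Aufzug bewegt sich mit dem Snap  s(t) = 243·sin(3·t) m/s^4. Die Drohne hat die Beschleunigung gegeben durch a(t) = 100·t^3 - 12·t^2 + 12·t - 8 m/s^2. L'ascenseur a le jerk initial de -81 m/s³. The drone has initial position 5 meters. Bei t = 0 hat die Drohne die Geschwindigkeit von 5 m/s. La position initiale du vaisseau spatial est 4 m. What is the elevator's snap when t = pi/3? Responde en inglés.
We have snap s(t) = 243·sin(3·t). Substituting t = pi/3: s(pi/3) = 0.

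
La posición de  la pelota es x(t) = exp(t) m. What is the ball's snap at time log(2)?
We must differentiate our position equation x(t) = exp(t) 4 times. The derivative of position gives velocity: v(t) = exp(t). Taking d/dt of v(t), we find a(t) = exp(t). Differentiating acceleration, we get jerk: j(t) = exp(t). Differentiating jerk, we get snap: s(t) = exp(t). From the given snap equation s(t) = exp(t), we substitute t = log(2) to get s = 2.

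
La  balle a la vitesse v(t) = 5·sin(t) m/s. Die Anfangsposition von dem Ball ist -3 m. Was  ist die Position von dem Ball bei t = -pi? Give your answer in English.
We need to integrate our velocity equation v(t) = 5·sin(t) 1 time. Finding the integral of v(t) and using x(0) = -3: x(t) = 2 - 5·cos(t). We have position x(t) = 2 - 5·cos(t). Substituting t = -pi: x(-pi) = 7.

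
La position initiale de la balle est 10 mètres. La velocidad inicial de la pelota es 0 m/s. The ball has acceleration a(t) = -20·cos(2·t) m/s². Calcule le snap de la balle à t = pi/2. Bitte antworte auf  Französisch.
En partant de l'accélération a(t) = -20·cos(2·t), nous prenons 2 dérivées. En dérivant l'accélération, nous obtenons le jerk: j(t) = 40·sin(2·t). En prenant d/dt de j(t), nous trouvons s(t) = 80·cos(2·t). De l'équation du snap s(t) = 80·cos(2·t), nous substituons t = pi/2 pour obtenir s = -80.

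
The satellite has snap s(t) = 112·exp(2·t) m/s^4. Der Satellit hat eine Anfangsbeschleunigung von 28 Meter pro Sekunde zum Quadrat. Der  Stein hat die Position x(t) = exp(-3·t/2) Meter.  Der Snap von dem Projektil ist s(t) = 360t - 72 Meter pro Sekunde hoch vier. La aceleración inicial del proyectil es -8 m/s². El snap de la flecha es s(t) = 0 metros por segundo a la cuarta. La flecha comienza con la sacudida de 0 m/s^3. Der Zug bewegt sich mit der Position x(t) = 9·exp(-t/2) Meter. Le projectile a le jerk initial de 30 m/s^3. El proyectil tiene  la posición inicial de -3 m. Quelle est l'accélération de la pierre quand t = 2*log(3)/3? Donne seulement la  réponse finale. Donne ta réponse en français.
La réponse est 3/4.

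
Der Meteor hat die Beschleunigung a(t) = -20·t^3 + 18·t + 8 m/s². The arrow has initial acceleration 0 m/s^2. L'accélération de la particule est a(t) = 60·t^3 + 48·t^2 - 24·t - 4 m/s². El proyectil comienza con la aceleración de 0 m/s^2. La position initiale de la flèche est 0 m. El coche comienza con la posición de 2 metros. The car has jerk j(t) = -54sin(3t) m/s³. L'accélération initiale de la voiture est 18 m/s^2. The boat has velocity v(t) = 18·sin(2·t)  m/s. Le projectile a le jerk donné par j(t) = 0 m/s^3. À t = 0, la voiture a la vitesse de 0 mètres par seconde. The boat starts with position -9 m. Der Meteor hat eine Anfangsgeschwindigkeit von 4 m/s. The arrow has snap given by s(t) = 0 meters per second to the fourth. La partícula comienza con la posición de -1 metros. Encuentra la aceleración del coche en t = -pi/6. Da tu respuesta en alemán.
Wir müssen das Integral unserer Gleichung für den Ruck j(t) = -54·sin(3·t) 1-mal finden. Das Integral von dem Ruck ist die Beschleunigung. Mit a(0) = 18 erhalten wir a(t) = 18·cos(3·t). Mit a(t) = 18·cos(3·t) und Einsetzen von t = -pi/6, finden wir a = 0.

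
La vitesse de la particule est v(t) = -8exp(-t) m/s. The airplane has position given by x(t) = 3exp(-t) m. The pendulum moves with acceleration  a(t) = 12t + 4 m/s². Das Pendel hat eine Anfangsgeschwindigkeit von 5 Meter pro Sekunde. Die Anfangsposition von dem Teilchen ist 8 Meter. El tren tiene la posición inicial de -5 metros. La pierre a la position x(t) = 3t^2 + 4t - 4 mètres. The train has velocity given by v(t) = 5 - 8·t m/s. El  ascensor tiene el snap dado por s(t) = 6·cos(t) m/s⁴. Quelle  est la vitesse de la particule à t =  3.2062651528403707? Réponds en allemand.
Mit v(t) = -8·exp(-t) und Einsetzen von t = 3.2062651528403707, finden wir v = -0.324060966992836.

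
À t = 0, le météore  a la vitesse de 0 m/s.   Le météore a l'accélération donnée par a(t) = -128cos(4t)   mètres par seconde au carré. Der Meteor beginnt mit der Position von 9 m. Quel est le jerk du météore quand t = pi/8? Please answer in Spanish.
Partiendo de la aceleración a(t) = -128·cos(4·t), tomamos 1 derivada. La derivada de la aceleración da la sacudida: j(t) = 512·sin(4·t). De la ecuación de la sacudida j(t) = 512·sin(4·t), sustituimos t = pi/8 para obtener j = 512.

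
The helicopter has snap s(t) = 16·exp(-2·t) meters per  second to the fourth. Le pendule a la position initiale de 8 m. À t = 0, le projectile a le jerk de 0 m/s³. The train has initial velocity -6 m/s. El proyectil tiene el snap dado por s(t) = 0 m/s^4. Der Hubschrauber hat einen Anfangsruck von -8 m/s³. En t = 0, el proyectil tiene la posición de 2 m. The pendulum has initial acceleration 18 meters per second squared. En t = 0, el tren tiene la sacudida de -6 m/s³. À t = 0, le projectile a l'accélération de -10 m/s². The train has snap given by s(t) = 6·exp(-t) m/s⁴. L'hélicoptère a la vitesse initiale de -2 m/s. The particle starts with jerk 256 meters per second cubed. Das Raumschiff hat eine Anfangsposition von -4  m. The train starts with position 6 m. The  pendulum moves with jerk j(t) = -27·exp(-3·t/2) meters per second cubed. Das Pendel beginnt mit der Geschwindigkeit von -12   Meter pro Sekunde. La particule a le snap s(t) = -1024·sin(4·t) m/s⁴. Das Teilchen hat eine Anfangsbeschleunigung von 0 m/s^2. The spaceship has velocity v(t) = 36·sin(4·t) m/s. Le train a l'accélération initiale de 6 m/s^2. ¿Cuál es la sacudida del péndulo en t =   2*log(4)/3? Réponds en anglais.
Using j(t) = -27·exp(-3·t/2) and substituting t = 2*log(4)/3, we find j = -27/4.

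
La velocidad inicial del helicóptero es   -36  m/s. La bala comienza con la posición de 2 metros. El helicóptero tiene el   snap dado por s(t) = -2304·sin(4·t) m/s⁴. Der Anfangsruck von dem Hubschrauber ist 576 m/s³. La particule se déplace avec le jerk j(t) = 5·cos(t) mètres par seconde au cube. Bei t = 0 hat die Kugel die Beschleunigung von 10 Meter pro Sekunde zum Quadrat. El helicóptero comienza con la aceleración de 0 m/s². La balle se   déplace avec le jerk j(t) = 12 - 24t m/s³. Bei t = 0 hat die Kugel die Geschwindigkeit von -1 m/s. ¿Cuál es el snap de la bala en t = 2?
Debemos derivar nuestra ecuación de la sacudida j(t) = 12 - 24·t 1 vez. Tomando d/dt de j(t), encontramos s(t) = -24. De la ecuación del snap s(t) = -24, sustituimos t = 2 para obtener s = -24.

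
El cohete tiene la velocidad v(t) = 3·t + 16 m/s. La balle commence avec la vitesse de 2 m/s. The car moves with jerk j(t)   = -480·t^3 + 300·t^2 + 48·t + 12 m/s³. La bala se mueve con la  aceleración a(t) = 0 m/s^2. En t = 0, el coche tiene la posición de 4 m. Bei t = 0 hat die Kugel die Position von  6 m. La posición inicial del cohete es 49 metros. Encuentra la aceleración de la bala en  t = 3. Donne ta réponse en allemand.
Mit a(t) = 0 und Einsetzen von t = 3, finden wir a = 0.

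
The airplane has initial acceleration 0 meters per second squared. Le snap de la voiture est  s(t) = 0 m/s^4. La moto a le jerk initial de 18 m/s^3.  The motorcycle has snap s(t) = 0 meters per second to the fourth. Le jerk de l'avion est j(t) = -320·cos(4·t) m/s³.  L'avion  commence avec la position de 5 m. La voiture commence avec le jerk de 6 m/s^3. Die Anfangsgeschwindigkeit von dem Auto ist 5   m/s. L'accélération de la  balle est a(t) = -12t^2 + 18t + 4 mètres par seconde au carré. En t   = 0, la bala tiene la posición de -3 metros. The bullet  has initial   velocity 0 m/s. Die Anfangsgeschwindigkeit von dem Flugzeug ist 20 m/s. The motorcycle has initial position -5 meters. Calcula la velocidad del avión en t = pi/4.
Necesitamos integrar nuestra ecuación de la sacudida j(t) = -320·cos(4·t) 2 veces. Tomando ∫j(t)dt y aplicando a(0) = 0, encontramos a(t) = -80·sin(4·t). Tomando ∫a(t)dt y aplicando v(0) = 20, encontramos v(t) = 20·cos(4·t). Usando v(t) = 20·cos(4·t) y sustituyendo t = pi/4, encontramos v = -20.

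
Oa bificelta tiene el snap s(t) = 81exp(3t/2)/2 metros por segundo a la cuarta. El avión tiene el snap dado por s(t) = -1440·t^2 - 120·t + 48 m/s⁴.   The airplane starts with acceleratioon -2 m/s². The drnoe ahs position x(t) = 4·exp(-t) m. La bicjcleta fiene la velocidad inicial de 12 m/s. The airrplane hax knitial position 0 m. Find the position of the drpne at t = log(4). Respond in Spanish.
Tenemos la posición x(t) = 4·exp(-t). Sustituyendo t = log(4): x(log(4)) = 1.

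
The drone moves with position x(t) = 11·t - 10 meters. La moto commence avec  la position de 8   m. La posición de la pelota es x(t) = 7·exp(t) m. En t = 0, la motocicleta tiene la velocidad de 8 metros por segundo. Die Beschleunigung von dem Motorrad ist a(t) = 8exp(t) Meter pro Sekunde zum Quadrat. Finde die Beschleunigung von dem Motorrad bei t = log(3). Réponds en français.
Nous avons l'accélération a(t) = 8·exp(t). En substituant t = log(3): a(log(3)) = 24.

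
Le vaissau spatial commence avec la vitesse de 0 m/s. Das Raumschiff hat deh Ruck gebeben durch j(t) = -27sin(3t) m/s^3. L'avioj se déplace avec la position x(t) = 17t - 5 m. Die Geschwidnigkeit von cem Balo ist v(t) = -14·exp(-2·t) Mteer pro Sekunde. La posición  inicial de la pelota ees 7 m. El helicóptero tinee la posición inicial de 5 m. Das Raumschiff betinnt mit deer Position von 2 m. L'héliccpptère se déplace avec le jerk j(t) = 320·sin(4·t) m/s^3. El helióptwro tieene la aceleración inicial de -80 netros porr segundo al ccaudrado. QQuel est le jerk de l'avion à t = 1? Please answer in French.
Pour résoudre ceci, nous devons prendre 3 dérivées de notre équation de la position x(t) = 17·t - 5. La dérivée de la position donne la vitesse: v(t) = 17. En dérivant la vitesse, nous obtenons l'accélération: a(t) = 0. La dérivée de l'accélération donne le jerk: j(t) = 0. De l'équation du jerk j(t) = 0, nous substituons t = 1 pour obtenir j = 0.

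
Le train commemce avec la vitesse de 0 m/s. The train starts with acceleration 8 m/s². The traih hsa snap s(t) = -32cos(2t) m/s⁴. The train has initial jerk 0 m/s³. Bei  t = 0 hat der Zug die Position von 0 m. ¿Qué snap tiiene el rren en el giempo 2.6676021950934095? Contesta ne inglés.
We have snap s(t) = -32·cos(2·t). Substituting t = 2.6676021950934095: s(2.6676021950934095) = -18.6663761951780.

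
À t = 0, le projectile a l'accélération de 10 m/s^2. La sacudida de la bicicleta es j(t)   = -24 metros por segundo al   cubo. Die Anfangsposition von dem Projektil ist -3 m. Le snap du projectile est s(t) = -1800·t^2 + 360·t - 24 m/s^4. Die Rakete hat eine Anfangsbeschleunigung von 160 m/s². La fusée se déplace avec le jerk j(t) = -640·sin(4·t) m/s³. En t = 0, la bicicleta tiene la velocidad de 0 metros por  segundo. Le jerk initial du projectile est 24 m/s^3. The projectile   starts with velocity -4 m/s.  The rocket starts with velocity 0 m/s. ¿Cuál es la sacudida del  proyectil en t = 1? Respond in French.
Pour résoudre ceci, nous devons prendre 1 primitive de notre équation du snap s(t) = -1800·t^2 + 360·t - 24. En intégrant le snap et en utilisant la condition initiale j(0) = 24, nous obtenons j(t) = -600·t^3 + 180·t^2 - 24·t + 24. En utilisant j(t) = -600·t^3 + 180·t^2 - 24·t + 24 et en substituant t = 1, nous trouvons j = -420.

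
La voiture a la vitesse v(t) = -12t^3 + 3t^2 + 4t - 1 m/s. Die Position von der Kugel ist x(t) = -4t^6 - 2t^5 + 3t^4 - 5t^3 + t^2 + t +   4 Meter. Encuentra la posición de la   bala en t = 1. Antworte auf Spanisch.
De la ecuación de la posición x(t) = -4·t^6 - 2·t^5 + 3·t^4 - 5·t^3 + t^2 + t + 4, sustituimos t = 1 para obtener x = -2.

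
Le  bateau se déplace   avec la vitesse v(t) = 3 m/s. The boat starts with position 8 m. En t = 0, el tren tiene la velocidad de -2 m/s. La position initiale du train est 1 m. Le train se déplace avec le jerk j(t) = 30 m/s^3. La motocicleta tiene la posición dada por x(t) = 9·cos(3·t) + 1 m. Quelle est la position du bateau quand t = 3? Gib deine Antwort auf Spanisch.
Debemos encontrar la antiderivada de nuestra ecuación de la velocidad v(t) = 3 1 vez. Integrando la velocidad y usando la condición inicial x(0) = 8, obtenemos x(t) = 3·t + 8. Usando x(t) = 3·t + 8 y sustituyendo t = 3, encontramos x = 17.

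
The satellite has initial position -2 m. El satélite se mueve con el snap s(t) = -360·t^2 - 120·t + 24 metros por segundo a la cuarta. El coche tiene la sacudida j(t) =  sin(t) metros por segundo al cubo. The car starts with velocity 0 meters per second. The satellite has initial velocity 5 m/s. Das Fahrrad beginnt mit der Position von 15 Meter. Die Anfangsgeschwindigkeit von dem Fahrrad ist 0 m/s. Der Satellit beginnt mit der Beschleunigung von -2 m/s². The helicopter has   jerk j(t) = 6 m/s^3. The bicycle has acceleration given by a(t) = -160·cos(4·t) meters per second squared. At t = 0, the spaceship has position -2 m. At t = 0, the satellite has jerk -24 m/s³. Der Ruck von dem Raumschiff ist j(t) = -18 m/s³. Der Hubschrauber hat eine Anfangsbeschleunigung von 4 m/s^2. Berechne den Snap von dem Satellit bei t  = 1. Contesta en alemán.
Aus der Gleichung für den Snap s(t) = -360·t^2 - 120·t + 24, setzen wir t = 1 ein und erhalten s = -456.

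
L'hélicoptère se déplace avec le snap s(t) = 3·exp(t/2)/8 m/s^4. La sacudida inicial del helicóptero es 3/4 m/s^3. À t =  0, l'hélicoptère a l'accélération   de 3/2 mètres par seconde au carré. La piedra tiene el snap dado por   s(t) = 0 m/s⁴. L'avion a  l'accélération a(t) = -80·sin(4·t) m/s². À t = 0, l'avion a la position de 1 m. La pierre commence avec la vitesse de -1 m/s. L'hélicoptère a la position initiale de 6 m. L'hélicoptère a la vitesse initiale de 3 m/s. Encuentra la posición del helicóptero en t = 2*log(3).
Para resolver esto, necesitamos tomar 4 antiderivadas de nuestra ecuación del snap s(t) = 3·exp(t/2)/8. Integrando el snap y usando la condición inicial j(0) = 3/4, obtenemos j(t) = 3·exp(t/2)/4. Tomando ∫j(t)dt y aplicando a(0) = 3/2, encontramos a(t) = 3·exp(t/2)/2. Tomando ∫a(t)dt y aplicando v(0) = 3, encontramos v(t) = 3·exp(t/2). Integrando la velocidad y usando la condición inicial x(0) = 6, obtenemos x(t) = 6·exp(t/2). Tenemos la posición x(t) = 6·exp(t/2). Sustituyendo t = 2*log(3): x(2*log(3)) = 18.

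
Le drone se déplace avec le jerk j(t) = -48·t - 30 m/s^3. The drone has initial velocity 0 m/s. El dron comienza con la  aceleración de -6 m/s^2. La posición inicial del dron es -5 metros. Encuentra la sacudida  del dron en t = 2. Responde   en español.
Usando j(t) = -48·t - 30 y sustituyendo t = 2, encontramos j = -126.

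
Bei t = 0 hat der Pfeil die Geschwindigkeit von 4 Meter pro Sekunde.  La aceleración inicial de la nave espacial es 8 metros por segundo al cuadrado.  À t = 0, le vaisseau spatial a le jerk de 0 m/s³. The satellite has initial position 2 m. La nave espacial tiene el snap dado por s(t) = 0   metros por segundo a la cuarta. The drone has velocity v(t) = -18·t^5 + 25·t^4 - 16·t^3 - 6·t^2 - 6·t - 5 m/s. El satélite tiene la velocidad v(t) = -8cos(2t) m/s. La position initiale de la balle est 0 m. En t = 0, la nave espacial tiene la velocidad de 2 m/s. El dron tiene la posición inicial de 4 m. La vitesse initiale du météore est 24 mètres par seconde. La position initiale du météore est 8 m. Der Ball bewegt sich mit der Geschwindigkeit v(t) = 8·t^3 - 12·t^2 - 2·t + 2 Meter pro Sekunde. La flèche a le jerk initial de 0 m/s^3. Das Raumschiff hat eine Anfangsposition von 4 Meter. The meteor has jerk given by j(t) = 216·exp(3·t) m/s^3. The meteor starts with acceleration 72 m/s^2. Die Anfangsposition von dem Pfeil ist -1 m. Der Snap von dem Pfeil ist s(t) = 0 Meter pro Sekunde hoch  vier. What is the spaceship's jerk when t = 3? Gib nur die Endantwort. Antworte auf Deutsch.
Der Ruck bei t = 3 ist j = 0.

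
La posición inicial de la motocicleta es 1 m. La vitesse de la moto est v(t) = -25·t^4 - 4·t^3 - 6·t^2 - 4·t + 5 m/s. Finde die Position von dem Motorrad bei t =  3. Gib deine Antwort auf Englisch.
To find the answer, we compute 1 antiderivative of v(t) = -25·t^4 - 4·t^3 - 6·t^2 - 4·t + 5. The antiderivative of velocity, with x(0) = 1, gives position: x(t) = -5·t^5 - t^4 - 2·t^3 - 2·t^2 + 5·t + 1. From the given position equation x(t) = -5·t^5 - t^4 - 2·t^3 - 2·t^2 + 5·t + 1, we substitute t = 3 to get x = -1352.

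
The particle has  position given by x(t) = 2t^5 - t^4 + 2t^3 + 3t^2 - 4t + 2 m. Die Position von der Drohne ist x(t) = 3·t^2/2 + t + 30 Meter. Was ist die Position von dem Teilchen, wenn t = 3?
Wir haben die Position x(t) = 2·t^5 - t^4 + 2·t^3 + 3·t^2 - 4·t + 2. Durch Einsetzen von t = 3: x(3) = 476.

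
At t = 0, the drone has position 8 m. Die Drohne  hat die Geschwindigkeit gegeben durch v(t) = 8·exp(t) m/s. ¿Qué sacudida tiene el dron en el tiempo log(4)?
Para resolver esto, necesitamos tomar 2 derivadas de nuestra ecuación de la velocidad v(t) = 8·exp(t). La derivada de la velocidad da la aceleración: a(t) = 8·exp(t). Derivando la aceleración, obtenemos la sacudida: j(t) = 8·exp(t). Tenemos la sacudida j(t) = 8·exp(t). Sustituyendo t = log(4): j(log(4)) = 32.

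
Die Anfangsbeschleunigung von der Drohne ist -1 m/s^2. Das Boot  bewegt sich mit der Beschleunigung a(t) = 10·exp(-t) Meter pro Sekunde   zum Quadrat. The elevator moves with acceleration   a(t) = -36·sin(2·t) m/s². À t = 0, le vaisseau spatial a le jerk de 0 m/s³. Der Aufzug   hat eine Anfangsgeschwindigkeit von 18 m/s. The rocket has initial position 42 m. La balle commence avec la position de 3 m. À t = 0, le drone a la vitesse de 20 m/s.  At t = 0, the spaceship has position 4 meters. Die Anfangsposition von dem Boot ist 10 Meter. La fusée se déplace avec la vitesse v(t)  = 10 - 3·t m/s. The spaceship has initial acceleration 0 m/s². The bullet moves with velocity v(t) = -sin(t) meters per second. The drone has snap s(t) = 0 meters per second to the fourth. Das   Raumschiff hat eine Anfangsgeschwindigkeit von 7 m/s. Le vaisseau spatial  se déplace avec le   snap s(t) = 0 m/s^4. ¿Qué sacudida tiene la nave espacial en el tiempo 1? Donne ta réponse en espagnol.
Partiendo del snap s(t) = 0, tomamos 1 antiderivada. La antiderivada del snap es la sacudida. Usando j(0) = 0, obtenemos j(t) = 0. Usando j(t) = 0 y sustituyendo t = 1, encontramos j = 0.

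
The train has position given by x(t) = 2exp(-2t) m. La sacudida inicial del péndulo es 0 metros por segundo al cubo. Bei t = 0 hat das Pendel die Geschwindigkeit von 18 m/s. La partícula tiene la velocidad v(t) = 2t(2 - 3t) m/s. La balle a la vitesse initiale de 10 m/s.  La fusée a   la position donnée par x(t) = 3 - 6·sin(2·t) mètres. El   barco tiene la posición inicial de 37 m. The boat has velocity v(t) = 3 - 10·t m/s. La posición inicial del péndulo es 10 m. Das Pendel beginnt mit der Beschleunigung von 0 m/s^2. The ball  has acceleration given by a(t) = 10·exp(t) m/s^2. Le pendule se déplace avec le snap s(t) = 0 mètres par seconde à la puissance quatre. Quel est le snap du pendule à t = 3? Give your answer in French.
Nous avons le snap s(t) = 0. En substituant t = 3: s(3) = 0.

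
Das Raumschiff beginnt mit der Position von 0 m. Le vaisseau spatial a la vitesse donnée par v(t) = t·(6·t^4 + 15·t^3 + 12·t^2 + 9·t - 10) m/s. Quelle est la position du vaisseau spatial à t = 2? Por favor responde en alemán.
Wir müssen unsere Gleichung für die Geschwindigkeit v(t) = t·(6·t^4 + 15·t^3 + 12·t^2 + 9·t - 10) 1-mal integrieren. Die Stammfunktion von der Geschwindigkeit, mit x(0) = 0, ergibt die Position: x(t) = t^6 + 3·t^5 + 3·t^4 + 3·t^3 - 5·t^2. Mit x(t) = t^6 + 3·t^5 + 3·t^4 + 3·t^3 - 5·t^2 und Einsetzen von t = 2, finden wir x = 212.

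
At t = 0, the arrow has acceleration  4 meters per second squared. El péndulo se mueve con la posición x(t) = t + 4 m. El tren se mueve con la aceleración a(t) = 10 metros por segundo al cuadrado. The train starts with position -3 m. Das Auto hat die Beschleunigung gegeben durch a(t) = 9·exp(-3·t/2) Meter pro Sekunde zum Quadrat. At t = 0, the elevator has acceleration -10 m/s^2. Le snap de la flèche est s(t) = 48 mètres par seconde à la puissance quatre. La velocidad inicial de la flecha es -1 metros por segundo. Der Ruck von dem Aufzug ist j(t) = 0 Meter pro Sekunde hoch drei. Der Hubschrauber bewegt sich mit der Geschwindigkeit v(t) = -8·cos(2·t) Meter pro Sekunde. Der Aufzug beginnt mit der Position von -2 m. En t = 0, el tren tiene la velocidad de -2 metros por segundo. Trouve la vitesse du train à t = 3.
Nous devons trouver la primitive de notre équation de l'accélération a(t) = 10 1 fois. L'intégrale de l'accélération est la vitesse. En utilisant v(0) = -2, nous obtenons v(t) = 10·t - 2. Nous avons la vitesse v(t) = 10·t - 2. En substituant t = 3: v(3) = 28.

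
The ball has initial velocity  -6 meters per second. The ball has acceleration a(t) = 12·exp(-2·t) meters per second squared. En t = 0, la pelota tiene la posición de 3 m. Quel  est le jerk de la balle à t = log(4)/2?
Nous devons dériver notre équation de l'accélération a(t) = 12·exp(-2·t) 1 fois. En prenant d/dt de a(t), nous trouvons j(t) = -24·exp(-2·t). Nous avons le jerk j(t) = -24·exp(-2·t). En substituant t = log(4)/2: j(log(4)/2) = -6.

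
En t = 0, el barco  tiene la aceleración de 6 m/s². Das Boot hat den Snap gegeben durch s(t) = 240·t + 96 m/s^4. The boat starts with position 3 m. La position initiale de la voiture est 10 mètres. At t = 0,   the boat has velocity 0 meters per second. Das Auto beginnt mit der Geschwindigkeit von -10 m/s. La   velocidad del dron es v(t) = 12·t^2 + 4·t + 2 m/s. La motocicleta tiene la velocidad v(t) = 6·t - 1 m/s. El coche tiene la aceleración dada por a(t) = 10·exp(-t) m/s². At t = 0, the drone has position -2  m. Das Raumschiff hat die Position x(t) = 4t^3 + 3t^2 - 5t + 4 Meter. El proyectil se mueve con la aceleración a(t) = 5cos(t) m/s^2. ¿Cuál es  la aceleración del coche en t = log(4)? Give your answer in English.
We have acceleration a(t) = 10·exp(-t). Substituting t = log(4): a(log(4)) = 5/2.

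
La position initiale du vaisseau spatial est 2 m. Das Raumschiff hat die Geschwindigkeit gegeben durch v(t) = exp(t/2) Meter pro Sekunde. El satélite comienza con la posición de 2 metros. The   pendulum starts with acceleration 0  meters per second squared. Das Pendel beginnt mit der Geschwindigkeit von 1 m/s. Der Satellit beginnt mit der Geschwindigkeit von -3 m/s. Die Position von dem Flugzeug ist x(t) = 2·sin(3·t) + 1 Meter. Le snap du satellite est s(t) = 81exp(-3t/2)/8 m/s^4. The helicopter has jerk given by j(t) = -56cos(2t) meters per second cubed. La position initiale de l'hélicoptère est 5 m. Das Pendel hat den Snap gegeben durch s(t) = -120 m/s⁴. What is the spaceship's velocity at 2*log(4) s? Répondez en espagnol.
Usando v(t) = exp(t/2) y sustituyendo t = 2*log(4), encontramos v = 4.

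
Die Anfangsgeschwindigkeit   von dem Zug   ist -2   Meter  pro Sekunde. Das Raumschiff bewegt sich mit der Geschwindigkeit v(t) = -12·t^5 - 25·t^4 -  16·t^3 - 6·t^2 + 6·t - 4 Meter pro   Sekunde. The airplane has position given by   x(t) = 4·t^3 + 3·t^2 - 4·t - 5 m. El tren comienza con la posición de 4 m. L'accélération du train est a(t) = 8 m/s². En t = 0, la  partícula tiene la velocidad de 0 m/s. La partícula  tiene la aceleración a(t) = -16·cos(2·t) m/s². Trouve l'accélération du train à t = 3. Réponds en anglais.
From the given acceleration equation a(t) = 8, we substitute t = 3 to get a = 8.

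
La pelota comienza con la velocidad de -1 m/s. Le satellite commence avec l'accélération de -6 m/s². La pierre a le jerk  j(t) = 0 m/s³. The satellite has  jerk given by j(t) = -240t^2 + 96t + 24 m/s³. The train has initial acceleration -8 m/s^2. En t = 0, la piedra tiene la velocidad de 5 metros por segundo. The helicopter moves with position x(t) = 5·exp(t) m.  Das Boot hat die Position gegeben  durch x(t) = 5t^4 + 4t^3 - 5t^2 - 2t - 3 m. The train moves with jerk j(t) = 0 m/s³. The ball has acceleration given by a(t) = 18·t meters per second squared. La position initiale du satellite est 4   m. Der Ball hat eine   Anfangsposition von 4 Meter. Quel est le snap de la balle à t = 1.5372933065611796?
En partant de l'accélération a(t) = 18·t, nous prenons 2 dérivées. En prenant d/dt de a(t), nous trouvons j(t) = 18. En dérivant le jerk, nous obtenons le snap: s(t) = 0. En utilisant s(t) = 0 et en substituant t = 1.5372933065611796, nous trouvons s = 0.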